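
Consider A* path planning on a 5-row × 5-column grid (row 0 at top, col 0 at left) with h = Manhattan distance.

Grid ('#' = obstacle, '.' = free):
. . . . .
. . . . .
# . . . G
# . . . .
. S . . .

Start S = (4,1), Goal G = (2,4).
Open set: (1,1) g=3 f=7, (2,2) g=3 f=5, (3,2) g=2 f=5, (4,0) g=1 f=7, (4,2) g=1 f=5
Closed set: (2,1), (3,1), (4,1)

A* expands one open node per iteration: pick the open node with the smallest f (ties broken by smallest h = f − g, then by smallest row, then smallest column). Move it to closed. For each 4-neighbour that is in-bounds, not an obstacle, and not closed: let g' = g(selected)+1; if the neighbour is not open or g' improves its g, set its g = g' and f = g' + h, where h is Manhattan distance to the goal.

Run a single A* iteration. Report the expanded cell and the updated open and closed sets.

step 1: expand (2,2) (f=5, h=2) → closed; open now [(1,1) g=3 f=7, (1,2) g=4 f=7, (2,3) g=4 f=5, (3,2) g=2 f=5, (4,0) g=1 f=7, (4,2) g=1 f=5]

expanded=(2,2); open=[(1,1) g=3 f=7, (1,2) g=4 f=7, (2,3) g=4 f=5, (3,2) g=2 f=5, (4,0) g=1 f=7, (4,2) g=1 f=5]; closed=[(2,1), (2,2), (3,1), (4,1)]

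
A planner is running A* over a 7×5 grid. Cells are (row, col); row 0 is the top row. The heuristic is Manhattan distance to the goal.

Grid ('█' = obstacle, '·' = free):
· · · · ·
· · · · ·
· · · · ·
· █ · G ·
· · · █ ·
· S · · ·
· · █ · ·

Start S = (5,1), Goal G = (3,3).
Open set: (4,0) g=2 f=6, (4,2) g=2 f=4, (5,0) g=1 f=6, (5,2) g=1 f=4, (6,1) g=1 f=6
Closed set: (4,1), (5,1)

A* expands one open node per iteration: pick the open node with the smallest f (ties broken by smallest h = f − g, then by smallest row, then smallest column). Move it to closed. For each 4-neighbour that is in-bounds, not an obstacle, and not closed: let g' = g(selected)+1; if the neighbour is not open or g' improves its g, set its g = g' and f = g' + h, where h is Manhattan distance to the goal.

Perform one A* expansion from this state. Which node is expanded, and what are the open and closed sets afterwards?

expanded=(4,2); open=[(3,2) g=3 f=4, (4,0) g=2 f=6, (5,0) g=1 f=6, (5,2) g=1 f=4, (6,1) g=1 f=6]; closed=[(4,1), (4,2), (5,1)]

step 1: expand (4,2) (f=4, h=2) → closed; open now [(3,2) g=3 f=4, (4,0) g=2 f=6, (5,0) g=1 f=6, (5,2) g=1 f=4, (6,1) g=1 f=6]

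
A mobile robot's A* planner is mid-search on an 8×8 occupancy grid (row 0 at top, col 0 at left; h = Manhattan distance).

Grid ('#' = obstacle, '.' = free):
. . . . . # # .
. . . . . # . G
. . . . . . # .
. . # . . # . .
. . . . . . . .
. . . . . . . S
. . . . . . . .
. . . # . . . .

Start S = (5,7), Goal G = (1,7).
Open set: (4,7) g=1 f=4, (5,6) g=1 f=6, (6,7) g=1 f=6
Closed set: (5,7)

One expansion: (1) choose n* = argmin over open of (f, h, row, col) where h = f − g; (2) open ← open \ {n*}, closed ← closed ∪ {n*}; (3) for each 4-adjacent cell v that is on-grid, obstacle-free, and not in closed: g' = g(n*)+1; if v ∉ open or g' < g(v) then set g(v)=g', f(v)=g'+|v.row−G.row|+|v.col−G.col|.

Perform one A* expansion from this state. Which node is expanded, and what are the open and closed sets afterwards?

expanded=(4,7); open=[(3,7) g=2 f=4, (4,6) g=2 f=6, (5,6) g=1 f=6, (6,7) g=1 f=6]; closed=[(4,7), (5,7)]

step 1: expand (4,7) (f=4, h=3) → closed; open now [(3,7) g=2 f=4, (4,6) g=2 f=6, (5,6) g=1 f=6, (6,7) g=1 f=6]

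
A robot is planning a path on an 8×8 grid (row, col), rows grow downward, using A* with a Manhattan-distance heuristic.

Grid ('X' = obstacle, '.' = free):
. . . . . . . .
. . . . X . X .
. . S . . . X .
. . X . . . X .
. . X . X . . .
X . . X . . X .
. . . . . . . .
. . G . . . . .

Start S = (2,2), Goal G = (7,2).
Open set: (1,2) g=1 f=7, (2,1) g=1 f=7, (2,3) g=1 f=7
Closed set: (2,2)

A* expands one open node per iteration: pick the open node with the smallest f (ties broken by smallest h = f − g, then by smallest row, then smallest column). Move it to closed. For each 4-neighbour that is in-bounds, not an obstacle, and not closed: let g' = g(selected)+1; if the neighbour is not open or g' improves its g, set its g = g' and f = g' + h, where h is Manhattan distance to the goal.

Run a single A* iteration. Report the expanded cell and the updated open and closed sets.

expanded=(1,2); open=[(0,2) g=2 f=9, (1,1) g=2 f=9, (1,3) g=2 f=9, (2,1) g=1 f=7, (2,3) g=1 f=7]; closed=[(1,2), (2,2)]

step 1: expand (1,2) (f=7, h=6) → closed; open now [(0,2) g=2 f=9, (1,1) g=2 f=9, (1,3) g=2 f=9, (2,1) g=1 f=7, (2,3) g=1 f=7]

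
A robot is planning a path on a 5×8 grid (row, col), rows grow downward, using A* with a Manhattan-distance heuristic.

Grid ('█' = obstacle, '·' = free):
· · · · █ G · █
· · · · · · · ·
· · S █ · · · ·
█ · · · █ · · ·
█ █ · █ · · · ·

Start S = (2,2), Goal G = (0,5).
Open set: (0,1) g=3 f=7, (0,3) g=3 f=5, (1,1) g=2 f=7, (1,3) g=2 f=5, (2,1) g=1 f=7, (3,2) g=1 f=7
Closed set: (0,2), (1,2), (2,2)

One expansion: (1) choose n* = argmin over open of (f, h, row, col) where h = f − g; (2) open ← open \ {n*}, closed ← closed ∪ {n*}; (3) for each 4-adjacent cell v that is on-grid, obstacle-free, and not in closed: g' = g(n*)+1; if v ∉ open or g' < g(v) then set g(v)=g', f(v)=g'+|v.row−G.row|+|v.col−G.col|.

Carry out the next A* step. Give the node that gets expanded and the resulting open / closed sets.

step 1: expand (0,3) (f=5, h=2) → closed; open now [(0,1) g=3 f=7, (1,1) g=2 f=7, (1,3) g=2 f=5, (2,1) g=1 f=7, (3,2) g=1 f=7]

expanded=(0,3); open=[(0,1) g=3 f=7, (1,1) g=2 f=7, (1,3) g=2 f=5, (2,1) g=1 f=7, (3,2) g=1 f=7]; closed=[(0,2), (0,3), (1,2), (2,2)]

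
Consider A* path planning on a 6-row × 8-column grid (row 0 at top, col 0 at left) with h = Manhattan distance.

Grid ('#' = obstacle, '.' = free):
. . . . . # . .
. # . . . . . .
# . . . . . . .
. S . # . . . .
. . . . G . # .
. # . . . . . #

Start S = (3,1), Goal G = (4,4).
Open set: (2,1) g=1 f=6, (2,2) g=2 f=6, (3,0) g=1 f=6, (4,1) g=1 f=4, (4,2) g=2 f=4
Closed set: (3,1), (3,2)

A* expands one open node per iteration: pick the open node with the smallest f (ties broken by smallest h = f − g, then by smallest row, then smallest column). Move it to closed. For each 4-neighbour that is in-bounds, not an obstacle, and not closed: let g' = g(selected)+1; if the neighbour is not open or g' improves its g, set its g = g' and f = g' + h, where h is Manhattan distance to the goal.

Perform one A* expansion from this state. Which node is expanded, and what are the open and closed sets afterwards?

step 1: expand (4,2) (f=4, h=2) → closed; open now [(2,1) g=1 f=6, (2,2) g=2 f=6, (3,0) g=1 f=6, (4,1) g=1 f=4, (4,3) g=3 f=4, (5,2) g=3 f=6]

expanded=(4,2); open=[(2,1) g=1 f=6, (2,2) g=2 f=6, (3,0) g=1 f=6, (4,1) g=1 f=4, (4,3) g=3 f=4, (5,2) g=3 f=6]; closed=[(3,1), (3,2), (4,2)]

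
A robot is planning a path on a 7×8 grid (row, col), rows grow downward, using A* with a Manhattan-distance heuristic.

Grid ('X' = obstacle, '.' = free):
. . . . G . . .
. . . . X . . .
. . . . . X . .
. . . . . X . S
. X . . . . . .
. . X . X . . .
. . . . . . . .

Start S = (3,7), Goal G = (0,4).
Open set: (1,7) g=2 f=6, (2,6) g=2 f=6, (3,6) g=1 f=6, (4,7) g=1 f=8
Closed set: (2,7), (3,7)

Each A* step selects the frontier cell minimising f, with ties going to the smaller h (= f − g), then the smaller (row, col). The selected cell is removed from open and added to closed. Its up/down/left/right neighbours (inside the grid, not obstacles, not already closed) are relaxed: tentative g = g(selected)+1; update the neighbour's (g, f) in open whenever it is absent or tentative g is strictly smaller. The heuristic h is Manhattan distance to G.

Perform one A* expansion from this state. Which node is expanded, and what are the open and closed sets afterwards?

expanded=(1,7); open=[(0,7) g=3 f=6, (1,6) g=3 f=6, (2,6) g=2 f=6, (3,6) g=1 f=6, (4,7) g=1 f=8]; closed=[(1,7), (2,7), (3,7)]

step 1: expand (1,7) (f=6, h=4) → closed; open now [(0,7) g=3 f=6, (1,6) g=3 f=6, (2,6) g=2 f=6, (3,6) g=1 f=6, (4,7) g=1 f=8]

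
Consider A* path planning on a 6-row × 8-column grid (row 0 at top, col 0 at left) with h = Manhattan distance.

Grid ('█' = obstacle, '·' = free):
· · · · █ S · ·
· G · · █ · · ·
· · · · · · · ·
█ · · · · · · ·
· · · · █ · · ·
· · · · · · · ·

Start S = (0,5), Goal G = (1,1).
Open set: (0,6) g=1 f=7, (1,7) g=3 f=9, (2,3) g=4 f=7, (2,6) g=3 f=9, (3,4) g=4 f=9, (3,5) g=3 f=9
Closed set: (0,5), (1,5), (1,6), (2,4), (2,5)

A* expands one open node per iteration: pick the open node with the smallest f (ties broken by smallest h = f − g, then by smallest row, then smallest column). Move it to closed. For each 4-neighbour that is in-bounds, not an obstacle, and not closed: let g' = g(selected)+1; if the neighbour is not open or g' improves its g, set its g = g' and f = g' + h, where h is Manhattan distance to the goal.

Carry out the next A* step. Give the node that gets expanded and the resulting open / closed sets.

step 1: expand (2,3) (f=7, h=3) → closed; open now [(0,6) g=1 f=7, (1,3) g=5 f=7, (1,7) g=3 f=9, (2,2) g=5 f=7, (2,6) g=3 f=9, (3,3) g=5 f=9, (3,4) g=4 f=9, (3,5) g=3 f=9]

expanded=(2,3); open=[(0,6) g=1 f=7, (1,3) g=5 f=7, (1,7) g=3 f=9, (2,2) g=5 f=7, (2,6) g=3 f=9, (3,3) g=5 f=9, (3,4) g=4 f=9, (3,5) g=3 f=9]; closed=[(0,5), (1,5), (1,6), (2,3), (2,4), (2,5)]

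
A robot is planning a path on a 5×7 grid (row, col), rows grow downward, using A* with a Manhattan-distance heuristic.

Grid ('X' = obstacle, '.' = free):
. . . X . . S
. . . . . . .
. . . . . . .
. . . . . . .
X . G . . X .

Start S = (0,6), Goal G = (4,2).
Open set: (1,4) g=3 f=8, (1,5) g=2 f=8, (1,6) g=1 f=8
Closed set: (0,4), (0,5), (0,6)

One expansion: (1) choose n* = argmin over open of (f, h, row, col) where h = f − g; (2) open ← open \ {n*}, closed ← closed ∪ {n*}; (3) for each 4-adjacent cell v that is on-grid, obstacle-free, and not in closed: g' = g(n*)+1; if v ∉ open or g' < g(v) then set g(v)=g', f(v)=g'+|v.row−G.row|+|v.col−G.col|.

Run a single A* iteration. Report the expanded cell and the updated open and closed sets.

expanded=(1,4); open=[(1,3) g=4 f=8, (1,5) g=2 f=8, (1,6) g=1 f=8, (2,4) g=4 f=8]; closed=[(0,4), (0,5), (0,6), (1,4)]

step 1: expand (1,4) (f=8, h=5) → closed; open now [(1,3) g=4 f=8, (1,5) g=2 f=8, (1,6) g=1 f=8, (2,4) g=4 f=8]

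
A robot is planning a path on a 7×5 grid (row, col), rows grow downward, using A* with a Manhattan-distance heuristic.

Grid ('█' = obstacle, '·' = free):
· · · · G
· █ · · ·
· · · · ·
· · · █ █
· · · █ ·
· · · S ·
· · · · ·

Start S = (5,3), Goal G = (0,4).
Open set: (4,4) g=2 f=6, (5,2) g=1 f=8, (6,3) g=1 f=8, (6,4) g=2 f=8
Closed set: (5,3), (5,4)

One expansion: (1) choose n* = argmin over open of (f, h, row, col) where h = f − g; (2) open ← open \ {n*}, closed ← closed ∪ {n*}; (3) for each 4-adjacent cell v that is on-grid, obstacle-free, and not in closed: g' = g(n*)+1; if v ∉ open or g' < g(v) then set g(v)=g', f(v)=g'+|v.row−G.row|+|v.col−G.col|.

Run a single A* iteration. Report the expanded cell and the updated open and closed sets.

step 1: expand (4,4) (f=6, h=4) → closed; open now [(5,2) g=1 f=8, (6,3) g=1 f=8, (6,4) g=2 f=8]

expanded=(4,4); open=[(5,2) g=1 f=8, (6,3) g=1 f=8, (6,4) g=2 f=8]; closed=[(4,4), (5,3), (5,4)]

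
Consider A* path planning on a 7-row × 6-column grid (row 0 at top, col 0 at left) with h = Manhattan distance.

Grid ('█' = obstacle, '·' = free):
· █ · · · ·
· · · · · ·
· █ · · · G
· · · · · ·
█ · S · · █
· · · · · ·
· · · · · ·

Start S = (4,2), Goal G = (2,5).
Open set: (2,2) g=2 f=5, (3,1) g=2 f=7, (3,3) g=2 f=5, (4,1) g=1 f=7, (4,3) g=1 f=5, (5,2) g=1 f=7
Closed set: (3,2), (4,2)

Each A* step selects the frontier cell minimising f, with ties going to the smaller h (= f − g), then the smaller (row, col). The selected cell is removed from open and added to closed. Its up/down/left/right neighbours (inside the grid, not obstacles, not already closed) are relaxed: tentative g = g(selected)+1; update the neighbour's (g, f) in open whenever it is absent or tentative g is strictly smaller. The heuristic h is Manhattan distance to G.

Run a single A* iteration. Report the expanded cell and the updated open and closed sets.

step 1: expand (2,2) (f=5, h=3) → closed; open now [(1,2) g=3 f=7, (2,3) g=3 f=5, (3,1) g=2 f=7, (3,3) g=2 f=5, (4,1) g=1 f=7, (4,3) g=1 f=5, (5,2) g=1 f=7]

expanded=(2,2); open=[(1,2) g=3 f=7, (2,3) g=3 f=5, (3,1) g=2 f=7, (3,3) g=2 f=5, (4,1) g=1 f=7, (4,3) g=1 f=5, (5,2) g=1 f=7]; closed=[(2,2), (3,2), (4,2)]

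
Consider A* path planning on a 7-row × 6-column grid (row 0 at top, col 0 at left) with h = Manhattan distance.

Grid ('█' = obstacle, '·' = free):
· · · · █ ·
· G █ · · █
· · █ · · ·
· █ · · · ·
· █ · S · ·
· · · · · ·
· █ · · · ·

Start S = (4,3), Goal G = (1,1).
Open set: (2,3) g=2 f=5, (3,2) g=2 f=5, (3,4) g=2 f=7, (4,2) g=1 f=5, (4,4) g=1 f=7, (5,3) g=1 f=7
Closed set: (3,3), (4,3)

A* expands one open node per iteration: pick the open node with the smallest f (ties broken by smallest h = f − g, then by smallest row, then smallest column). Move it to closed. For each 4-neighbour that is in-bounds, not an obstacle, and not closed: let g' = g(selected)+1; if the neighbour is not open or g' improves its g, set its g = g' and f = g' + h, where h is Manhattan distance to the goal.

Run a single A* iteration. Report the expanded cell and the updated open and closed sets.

step 1: expand (2,3) (f=5, h=3) → closed; open now [(1,3) g=3 f=5, (2,4) g=3 f=7, (3,2) g=2 f=5, (3,4) g=2 f=7, (4,2) g=1 f=5, (4,4) g=1 f=7, (5,3) g=1 f=7]

expanded=(2,3); open=[(1,3) g=3 f=5, (2,4) g=3 f=7, (3,2) g=2 f=5, (3,4) g=2 f=7, (4,2) g=1 f=5, (4,4) g=1 f=7, (5,3) g=1 f=7]; closed=[(2,3), (3,3), (4,3)]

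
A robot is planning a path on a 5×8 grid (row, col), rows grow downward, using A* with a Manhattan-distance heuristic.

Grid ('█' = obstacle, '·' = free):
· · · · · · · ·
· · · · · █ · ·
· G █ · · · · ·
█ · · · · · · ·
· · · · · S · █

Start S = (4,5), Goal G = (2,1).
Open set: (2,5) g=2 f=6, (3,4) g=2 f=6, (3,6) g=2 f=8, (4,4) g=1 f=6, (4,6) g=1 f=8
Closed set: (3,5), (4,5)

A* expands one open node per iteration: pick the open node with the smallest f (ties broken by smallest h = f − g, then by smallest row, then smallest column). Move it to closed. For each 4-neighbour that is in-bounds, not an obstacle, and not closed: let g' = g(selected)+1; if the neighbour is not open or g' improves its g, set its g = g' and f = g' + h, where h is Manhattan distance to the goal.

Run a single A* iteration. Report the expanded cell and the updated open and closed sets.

expanded=(2,5); open=[(2,4) g=3 f=6, (2,6) g=3 f=8, (3,4) g=2 f=6, (3,6) g=2 f=8, (4,4) g=1 f=6, (4,6) g=1 f=8]; closed=[(2,5), (3,5), (4,5)]

step 1: expand (2,5) (f=6, h=4) → closed; open now [(2,4) g=3 f=6, (2,6) g=3 f=8, (3,4) g=2 f=6, (3,6) g=2 f=8, (4,4) g=1 f=6, (4,6) g=1 f=8]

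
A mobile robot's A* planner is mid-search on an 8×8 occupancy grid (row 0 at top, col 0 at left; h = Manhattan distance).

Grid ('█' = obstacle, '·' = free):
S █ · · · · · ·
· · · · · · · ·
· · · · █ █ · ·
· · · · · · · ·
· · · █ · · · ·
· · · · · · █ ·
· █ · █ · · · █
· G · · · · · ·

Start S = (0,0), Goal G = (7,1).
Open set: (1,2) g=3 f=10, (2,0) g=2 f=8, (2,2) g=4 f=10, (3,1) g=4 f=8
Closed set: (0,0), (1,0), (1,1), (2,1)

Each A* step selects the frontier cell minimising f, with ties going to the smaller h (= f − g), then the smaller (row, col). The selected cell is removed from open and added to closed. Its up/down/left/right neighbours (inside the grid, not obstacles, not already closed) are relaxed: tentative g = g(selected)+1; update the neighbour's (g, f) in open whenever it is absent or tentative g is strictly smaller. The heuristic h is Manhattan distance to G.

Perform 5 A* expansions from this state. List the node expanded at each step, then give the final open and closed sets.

step 1: expand (3,1) (f=8, h=4) → closed; open now [(1,2) g=3 f=10, (2,0) g=2 f=8, (2,2) g=4 f=10, (3,0) g=5 f=10, (3,2) g=5 f=10, (4,1) g=5 f=8]
step 2: expand (4,1) (f=8, h=3) → closed; open now [(1,2) g=3 f=10, (2,0) g=2 f=8, (2,2) g=4 f=10, (3,0) g=5 f=10, (3,2) g=5 f=10, (4,0) g=6 f=10, (4,2) g=6 f=10, (5,1) g=6 f=8]
step 3: expand (5,1) (f=8, h=2) → closed; open now [(1,2) g=3 f=10, (2,0) g=2 f=8, (2,2) g=4 f=10, (3,0) g=5 f=10, (3,2) g=5 f=10, (4,0) g=6 f=10, (4,2) g=6 f=10, (5,0) g=7 f=10, (5,2) g=7 f=10]
step 4: expand (2,0) (f=8, h=6) → closed; open now [(1,2) g=3 f=10, (2,2) g=4 f=10, (3,0) g=3 f=8, (3,2) g=5 f=10, (4,0) g=6 f=10, (4,2) g=6 f=10, (5,0) g=7 f=10, (5,2) g=7 f=10]
step 5: expand (3,0) (f=8, h=5) → closed; open now [(1,2) g=3 f=10, (2,2) g=4 f=10, (3,2) g=5 f=10, (4,0) g=4 f=8, (4,2) g=6 f=10, (5,0) g=7 f=10, (5,2) g=7 f=10]

order=[(3,1) → (4,1) → (5,1) → (2,0) → (3,0)]; open=[(1,2) g=3 f=10, (2,2) g=4 f=10, (3,2) g=5 f=10, (4,0) g=4 f=8, (4,2) g=6 f=10, (5,0) g=7 f=10, (5,2) g=7 f=10]; closed=[(0,0), (1,0), (1,1), (2,0), (2,1), (3,0), (3,1), (4,1), (5,1)]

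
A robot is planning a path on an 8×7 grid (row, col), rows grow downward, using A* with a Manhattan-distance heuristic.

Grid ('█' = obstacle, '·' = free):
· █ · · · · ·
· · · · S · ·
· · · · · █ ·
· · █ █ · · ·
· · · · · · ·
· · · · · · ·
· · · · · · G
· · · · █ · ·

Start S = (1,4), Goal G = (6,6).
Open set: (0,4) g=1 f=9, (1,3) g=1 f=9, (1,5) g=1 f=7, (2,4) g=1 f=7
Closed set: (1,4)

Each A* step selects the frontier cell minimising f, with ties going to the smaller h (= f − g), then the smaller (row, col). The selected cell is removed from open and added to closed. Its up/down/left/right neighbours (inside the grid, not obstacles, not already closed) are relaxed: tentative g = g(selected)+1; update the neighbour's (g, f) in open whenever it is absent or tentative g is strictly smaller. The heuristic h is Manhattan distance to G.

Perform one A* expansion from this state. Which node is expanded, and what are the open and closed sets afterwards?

step 1: expand (1,5) (f=7, h=6) → closed; open now [(0,4) g=1 f=9, (0,5) g=2 f=9, (1,3) g=1 f=9, (1,6) g=2 f=7, (2,4) g=1 f=7]

expanded=(1,5); open=[(0,4) g=1 f=9, (0,5) g=2 f=9, (1,3) g=1 f=9, (1,6) g=2 f=7, (2,4) g=1 f=7]; closed=[(1,4), (1,5)]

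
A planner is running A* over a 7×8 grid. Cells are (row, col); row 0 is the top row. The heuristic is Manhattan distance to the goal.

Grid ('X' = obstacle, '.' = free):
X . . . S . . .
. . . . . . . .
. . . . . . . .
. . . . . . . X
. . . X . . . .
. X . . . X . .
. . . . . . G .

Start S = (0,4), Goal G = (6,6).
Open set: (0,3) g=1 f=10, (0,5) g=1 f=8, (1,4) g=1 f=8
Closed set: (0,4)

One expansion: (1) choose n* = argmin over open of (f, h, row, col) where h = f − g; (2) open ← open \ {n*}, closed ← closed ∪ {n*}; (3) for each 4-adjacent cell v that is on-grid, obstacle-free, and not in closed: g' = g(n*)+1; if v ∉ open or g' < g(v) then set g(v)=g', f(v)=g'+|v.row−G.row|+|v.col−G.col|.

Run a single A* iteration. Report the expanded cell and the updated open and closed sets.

step 1: expand (0,5) (f=8, h=7) → closed; open now [(0,3) g=1 f=10, (0,6) g=2 f=8, (1,4) g=1 f=8, (1,5) g=2 f=8]

expanded=(0,5); open=[(0,3) g=1 f=10, (0,6) g=2 f=8, (1,4) g=1 f=8, (1,5) g=2 f=8]; closed=[(0,4), (0,5)]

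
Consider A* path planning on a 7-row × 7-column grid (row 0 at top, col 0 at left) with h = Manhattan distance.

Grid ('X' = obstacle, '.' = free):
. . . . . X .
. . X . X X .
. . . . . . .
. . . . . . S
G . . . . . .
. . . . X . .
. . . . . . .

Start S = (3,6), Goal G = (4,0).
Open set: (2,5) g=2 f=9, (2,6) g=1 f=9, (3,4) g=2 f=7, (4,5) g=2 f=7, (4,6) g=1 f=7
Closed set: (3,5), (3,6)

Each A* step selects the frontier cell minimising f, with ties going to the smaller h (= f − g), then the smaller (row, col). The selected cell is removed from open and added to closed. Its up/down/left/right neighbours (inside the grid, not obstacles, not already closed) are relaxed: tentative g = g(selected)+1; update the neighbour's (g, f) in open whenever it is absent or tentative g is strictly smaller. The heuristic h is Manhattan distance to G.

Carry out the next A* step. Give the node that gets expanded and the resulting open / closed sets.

step 1: expand (3,4) (f=7, h=5) → closed; open now [(2,4) g=3 f=9, (2,5) g=2 f=9, (2,6) g=1 f=9, (3,3) g=3 f=7, (4,4) g=3 f=7, (4,5) g=2 f=7, (4,6) g=1 f=7]

expanded=(3,4); open=[(2,4) g=3 f=9, (2,5) g=2 f=9, (2,6) g=1 f=9, (3,3) g=3 f=7, (4,4) g=3 f=7, (4,5) g=2 f=7, (4,6) g=1 f=7]; closed=[(3,4), (3,5), (3,6)]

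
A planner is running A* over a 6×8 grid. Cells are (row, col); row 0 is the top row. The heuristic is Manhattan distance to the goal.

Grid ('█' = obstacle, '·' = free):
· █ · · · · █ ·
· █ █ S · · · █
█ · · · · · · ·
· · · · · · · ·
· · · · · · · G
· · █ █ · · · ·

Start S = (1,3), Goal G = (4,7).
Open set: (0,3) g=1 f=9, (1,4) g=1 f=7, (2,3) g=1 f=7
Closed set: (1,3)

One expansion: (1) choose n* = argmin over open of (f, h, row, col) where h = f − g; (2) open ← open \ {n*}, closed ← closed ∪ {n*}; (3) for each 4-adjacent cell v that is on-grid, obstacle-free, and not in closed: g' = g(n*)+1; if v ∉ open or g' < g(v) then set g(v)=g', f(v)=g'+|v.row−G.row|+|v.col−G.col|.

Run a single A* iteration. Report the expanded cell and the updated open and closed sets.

expanded=(1,4); open=[(0,3) g=1 f=9, (0,4) g=2 f=9, (1,5) g=2 f=7, (2,3) g=1 f=7, (2,4) g=2 f=7]; closed=[(1,3), (1,4)]

step 1: expand (1,4) (f=7, h=6) → closed; open now [(0,3) g=1 f=9, (0,4) g=2 f=9, (1,5) g=2 f=7, (2,3) g=1 f=7, (2,4) g=2 f=7]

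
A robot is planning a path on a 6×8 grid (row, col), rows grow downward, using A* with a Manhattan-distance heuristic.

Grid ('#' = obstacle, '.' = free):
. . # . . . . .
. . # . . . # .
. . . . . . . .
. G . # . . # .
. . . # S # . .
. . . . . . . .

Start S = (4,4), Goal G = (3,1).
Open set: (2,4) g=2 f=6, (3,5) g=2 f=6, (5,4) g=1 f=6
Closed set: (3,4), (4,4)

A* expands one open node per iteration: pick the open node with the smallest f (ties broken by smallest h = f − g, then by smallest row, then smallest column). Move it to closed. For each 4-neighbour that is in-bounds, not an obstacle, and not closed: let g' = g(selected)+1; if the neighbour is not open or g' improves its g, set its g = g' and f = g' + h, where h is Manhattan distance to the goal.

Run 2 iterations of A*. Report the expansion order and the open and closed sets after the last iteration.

order=[(2,4) → (2,3)]; open=[(1,3) g=4 f=8, (1,4) g=3 f=8, (2,2) g=4 f=6, (2,5) g=3 f=8, (3,5) g=2 f=6, (5,4) g=1 f=6]; closed=[(2,3), (2,4), (3,4), (4,4)]

step 1: expand (2,4) (f=6, h=4) → closed; open now [(1,4) g=3 f=8, (2,3) g=3 f=6, (2,5) g=3 f=8, (3,5) g=2 f=6, (5,4) g=1 f=6]
step 2: expand (2,3) (f=6, h=3) → closed; open now [(1,3) g=4 f=8, (1,4) g=3 f=8, (2,2) g=4 f=6, (2,5) g=3 f=8, (3,5) g=2 f=6, (5,4) g=1 f=6]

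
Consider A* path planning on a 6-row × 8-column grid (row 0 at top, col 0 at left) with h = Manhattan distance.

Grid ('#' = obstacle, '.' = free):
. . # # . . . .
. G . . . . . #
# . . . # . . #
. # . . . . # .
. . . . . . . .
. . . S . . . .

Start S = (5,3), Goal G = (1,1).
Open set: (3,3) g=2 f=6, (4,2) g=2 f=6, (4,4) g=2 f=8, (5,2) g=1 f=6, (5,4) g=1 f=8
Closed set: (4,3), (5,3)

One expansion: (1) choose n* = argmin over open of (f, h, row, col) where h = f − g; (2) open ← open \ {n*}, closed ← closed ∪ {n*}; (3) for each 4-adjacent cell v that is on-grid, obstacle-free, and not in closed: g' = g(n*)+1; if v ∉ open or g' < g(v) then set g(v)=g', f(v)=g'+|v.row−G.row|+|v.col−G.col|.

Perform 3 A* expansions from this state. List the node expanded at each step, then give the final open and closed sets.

order=[(3,3) → (2,3) → (1,3)]; open=[(1,2) g=5 f=6, (1,4) g=5 f=8, (2,2) g=4 f=6, (3,2) g=3 f=6, (3,4) g=3 f=8, (4,2) g=2 f=6, (4,4) g=2 f=8, (5,2) g=1 f=6, (5,4) g=1 f=8]; closed=[(1,3), (2,3), (3,3), (4,3), (5,3)]

step 1: expand (3,3) (f=6, h=4) → closed; open now [(2,3) g=3 f=6, (3,2) g=3 f=6, (3,4) g=3 f=8, (4,2) g=2 f=6, (4,4) g=2 f=8, (5,2) g=1 f=6, (5,4) g=1 f=8]
step 2: expand (2,3) (f=6, h=3) → closed; open now [(1,3) g=4 f=6, (2,2) g=4 f=6, (3,2) g=3 f=6, (3,4) g=3 f=8, (4,2) g=2 f=6, (4,4) g=2 f=8, (5,2) g=1 f=6, (5,4) g=1 f=8]
step 3: expand (1,3) (f=6, h=2) → closed; open now [(1,2) g=5 f=6, (1,4) g=5 f=8, (2,2) g=4 f=6, (3,2) g=3 f=6, (3,4) g=3 f=8, (4,2) g=2 f=6, (4,4) g=2 f=8, (5,2) g=1 f=6, (5,4) g=1 f=8]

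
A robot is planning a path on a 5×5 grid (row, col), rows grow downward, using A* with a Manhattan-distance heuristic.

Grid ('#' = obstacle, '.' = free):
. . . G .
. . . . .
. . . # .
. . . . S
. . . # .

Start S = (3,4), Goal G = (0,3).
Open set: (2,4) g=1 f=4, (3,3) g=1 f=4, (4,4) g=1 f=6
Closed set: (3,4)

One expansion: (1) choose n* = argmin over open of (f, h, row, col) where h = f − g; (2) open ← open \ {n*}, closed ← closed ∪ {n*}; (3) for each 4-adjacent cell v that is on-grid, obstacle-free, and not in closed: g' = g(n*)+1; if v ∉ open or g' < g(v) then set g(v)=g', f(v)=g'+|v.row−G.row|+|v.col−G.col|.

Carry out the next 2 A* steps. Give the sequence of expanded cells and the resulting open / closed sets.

order=[(2,4) → (1,4)]; open=[(0,4) g=3 f=4, (1,3) g=3 f=4, (3,3) g=1 f=4, (4,4) g=1 f=6]; closed=[(1,4), (2,4), (3,4)]

step 1: expand (2,4) (f=4, h=3) → closed; open now [(1,4) g=2 f=4, (3,3) g=1 f=4, (4,4) g=1 f=6]
step 2: expand (1,4) (f=4, h=2) → closed; open now [(0,4) g=3 f=4, (1,3) g=3 f=4, (3,3) g=1 f=4, (4,4) g=1 f=6]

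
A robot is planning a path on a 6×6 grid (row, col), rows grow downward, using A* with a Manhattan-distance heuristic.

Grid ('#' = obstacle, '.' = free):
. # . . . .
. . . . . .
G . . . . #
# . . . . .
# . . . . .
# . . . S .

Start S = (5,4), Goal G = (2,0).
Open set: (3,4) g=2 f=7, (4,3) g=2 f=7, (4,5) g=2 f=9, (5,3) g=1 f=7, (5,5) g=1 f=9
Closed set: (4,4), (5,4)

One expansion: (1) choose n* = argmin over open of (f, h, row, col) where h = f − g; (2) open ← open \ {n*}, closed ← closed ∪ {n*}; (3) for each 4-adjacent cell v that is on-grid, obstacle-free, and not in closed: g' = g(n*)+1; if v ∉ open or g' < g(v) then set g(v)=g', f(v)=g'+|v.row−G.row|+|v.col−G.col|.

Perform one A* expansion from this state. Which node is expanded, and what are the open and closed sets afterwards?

expanded=(3,4); open=[(2,4) g=3 f=7, (3,3) g=3 f=7, (3,5) g=3 f=9, (4,3) g=2 f=7, (4,5) g=2 f=9, (5,3) g=1 f=7, (5,5) g=1 f=9]; closed=[(3,4), (4,4), (5,4)]

step 1: expand (3,4) (f=7, h=5) → closed; open now [(2,4) g=3 f=7, (3,3) g=3 f=7, (3,5) g=3 f=9, (4,3) g=2 f=7, (4,5) g=2 f=9, (5,3) g=1 f=7, (5,5) g=1 f=9]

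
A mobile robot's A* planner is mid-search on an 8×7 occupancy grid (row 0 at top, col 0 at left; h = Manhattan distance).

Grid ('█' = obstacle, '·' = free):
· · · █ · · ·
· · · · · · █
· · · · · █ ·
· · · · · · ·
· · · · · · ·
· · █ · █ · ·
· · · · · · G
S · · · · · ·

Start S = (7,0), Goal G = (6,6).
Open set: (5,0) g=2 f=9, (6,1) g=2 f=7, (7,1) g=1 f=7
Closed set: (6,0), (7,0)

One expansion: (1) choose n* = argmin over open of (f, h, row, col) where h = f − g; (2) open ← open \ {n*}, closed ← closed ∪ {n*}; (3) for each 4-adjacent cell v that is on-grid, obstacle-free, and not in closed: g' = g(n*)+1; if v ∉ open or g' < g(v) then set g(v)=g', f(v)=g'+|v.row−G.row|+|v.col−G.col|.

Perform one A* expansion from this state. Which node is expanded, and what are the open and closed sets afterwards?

expanded=(6,1); open=[(5,0) g=2 f=9, (5,1) g=3 f=9, (6,2) g=3 f=7, (7,1) g=1 f=7]; closed=[(6,0), (6,1), (7,0)]

step 1: expand (6,1) (f=7, h=5) → closed; open now [(5,0) g=2 f=9, (5,1) g=3 f=9, (6,2) g=3 f=7, (7,1) g=1 f=7]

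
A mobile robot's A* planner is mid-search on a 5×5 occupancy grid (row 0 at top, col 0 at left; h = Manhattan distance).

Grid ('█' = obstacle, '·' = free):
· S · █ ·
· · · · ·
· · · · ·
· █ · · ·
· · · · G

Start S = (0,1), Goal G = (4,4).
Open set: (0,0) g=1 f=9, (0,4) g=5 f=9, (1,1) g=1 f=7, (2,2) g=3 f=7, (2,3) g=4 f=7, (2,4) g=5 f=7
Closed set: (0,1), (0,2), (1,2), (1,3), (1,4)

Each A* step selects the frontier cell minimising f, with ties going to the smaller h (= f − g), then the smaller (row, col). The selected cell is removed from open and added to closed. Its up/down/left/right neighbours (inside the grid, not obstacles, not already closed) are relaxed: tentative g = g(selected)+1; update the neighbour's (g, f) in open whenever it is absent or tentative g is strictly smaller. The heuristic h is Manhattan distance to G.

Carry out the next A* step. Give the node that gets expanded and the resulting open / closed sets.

step 1: expand (2,4) (f=7, h=2) → closed; open now [(0,0) g=1 f=9, (0,4) g=5 f=9, (1,1) g=1 f=7, (2,2) g=3 f=7, (2,3) g=4 f=7, (3,4) g=6 f=7]

expanded=(2,4); open=[(0,0) g=1 f=9, (0,4) g=5 f=9, (1,1) g=1 f=7, (2,2) g=3 f=7, (2,3) g=4 f=7, (3,4) g=6 f=7]; closed=[(0,1), (0,2), (1,2), (1,3), (1,4), (2,4)]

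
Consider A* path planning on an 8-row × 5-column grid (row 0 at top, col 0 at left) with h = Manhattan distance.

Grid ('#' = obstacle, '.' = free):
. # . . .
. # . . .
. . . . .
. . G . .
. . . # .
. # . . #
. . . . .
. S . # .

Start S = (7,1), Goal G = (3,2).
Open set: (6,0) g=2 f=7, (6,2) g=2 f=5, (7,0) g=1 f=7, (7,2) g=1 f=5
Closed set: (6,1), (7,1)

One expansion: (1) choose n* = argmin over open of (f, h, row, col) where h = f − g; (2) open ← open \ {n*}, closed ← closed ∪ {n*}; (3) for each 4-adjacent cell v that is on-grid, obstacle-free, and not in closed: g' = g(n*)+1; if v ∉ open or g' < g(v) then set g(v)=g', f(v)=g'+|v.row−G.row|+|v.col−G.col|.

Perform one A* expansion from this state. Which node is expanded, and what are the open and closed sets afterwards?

expanded=(6,2); open=[(5,2) g=3 f=5, (6,0) g=2 f=7, (6,3) g=3 f=7, (7,0) g=1 f=7, (7,2) g=1 f=5]; closed=[(6,1), (6,2), (7,1)]

step 1: expand (6,2) (f=5, h=3) → closed; open now [(5,2) g=3 f=5, (6,0) g=2 f=7, (6,3) g=3 f=7, (7,0) g=1 f=7, (7,2) g=1 f=5]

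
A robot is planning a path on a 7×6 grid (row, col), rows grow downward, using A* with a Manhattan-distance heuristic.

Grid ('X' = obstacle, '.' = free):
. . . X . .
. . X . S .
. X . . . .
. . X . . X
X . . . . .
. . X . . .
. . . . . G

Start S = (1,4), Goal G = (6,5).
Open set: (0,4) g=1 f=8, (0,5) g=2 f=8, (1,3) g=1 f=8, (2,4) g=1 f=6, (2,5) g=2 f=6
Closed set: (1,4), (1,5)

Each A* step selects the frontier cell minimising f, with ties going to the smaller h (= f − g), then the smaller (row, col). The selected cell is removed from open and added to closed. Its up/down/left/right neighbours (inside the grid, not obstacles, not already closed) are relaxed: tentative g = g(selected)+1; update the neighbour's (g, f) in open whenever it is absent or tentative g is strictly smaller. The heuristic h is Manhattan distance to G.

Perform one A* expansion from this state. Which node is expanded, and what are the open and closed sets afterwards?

expanded=(2,5); open=[(0,4) g=1 f=8, (0,5) g=2 f=8, (1,3) g=1 f=8, (2,4) g=1 f=6]; closed=[(1,4), (1,5), (2,5)]

step 1: expand (2,5) (f=6, h=4) → closed; open now [(0,4) g=1 f=8, (0,5) g=2 f=8, (1,3) g=1 f=8, (2,4) g=1 f=6]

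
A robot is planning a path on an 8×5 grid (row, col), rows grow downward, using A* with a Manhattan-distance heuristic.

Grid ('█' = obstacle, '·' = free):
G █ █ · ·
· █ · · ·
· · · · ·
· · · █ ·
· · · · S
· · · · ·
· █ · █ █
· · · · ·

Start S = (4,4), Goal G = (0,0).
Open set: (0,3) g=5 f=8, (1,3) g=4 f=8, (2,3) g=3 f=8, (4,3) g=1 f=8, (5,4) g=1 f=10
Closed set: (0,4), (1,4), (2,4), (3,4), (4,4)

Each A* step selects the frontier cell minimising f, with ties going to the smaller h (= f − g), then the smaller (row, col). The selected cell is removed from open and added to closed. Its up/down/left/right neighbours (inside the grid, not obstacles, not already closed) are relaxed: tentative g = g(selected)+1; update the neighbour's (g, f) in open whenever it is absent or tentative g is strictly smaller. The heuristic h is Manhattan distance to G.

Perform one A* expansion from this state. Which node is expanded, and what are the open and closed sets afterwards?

step 1: expand (0,3) (f=8, h=3) → closed; open now [(1,3) g=4 f=8, (2,3) g=3 f=8, (4,3) g=1 f=8, (5,4) g=1 f=10]

expanded=(0,3); open=[(1,3) g=4 f=8, (2,3) g=3 f=8, (4,3) g=1 f=8, (5,4) g=1 f=10]; closed=[(0,3), (0,4), (1,4), (2,4), (3,4), (4,4)]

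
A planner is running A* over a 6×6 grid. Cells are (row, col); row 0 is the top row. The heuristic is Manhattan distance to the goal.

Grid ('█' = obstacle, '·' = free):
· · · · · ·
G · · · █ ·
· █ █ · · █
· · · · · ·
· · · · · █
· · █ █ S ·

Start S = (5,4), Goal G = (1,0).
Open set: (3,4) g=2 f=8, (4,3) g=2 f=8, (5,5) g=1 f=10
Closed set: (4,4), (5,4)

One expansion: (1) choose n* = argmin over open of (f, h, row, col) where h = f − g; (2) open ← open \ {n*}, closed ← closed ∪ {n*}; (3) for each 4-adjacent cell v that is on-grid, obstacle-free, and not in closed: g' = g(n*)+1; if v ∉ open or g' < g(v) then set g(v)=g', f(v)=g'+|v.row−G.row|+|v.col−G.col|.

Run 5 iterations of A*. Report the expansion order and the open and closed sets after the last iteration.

step 1: expand (3,4) (f=8, h=6) → closed; open now [(2,4) g=3 f=8, (3,3) g=3 f=8, (3,5) g=3 f=10, (4,3) g=2 f=8, (5,5) g=1 f=10]
step 2: expand (2,4) (f=8, h=5) → closed; open now [(2,3) g=4 f=8, (3,3) g=3 f=8, (3,5) g=3 f=10, (4,3) g=2 f=8, (5,5) g=1 f=10]
step 3: expand (2,3) (f=8, h=4) → closed; open now [(1,3) g=5 f=8, (3,3) g=3 f=8, (3,5) g=3 f=10, (4,3) g=2 f=8, (5,5) g=1 f=10]
step 4: expand (1,3) (f=8, h=3) → closed; open now [(0,3) g=6 f=10, (1,2) g=6 f=8, (3,3) g=3 f=8, (3,5) g=3 f=10, (4,3) g=2 f=8, (5,5) g=1 f=10]
step 5: expand (1,2) (f=8, h=2) → closed; open now [(0,2) g=7 f=10, (0,3) g=6 f=10, (1,1) g=7 f=8, (3,3) g=3 f=8, (3,5) g=3 f=10, (4,3) g=2 f=8, (5,5) g=1 f=10]

order=[(3,4) → (2,4) → (2,3) → (1,3) → (1,2)]; open=[(0,2) g=7 f=10, (0,3) g=6 f=10, (1,1) g=7 f=8, (3,3) g=3 f=8, (3,5) g=3 f=10, (4,3) g=2 f=8, (5,5) g=1 f=10]; closed=[(1,2), (1,3), (2,3), (2,4), (3,4), (4,4), (5,4)]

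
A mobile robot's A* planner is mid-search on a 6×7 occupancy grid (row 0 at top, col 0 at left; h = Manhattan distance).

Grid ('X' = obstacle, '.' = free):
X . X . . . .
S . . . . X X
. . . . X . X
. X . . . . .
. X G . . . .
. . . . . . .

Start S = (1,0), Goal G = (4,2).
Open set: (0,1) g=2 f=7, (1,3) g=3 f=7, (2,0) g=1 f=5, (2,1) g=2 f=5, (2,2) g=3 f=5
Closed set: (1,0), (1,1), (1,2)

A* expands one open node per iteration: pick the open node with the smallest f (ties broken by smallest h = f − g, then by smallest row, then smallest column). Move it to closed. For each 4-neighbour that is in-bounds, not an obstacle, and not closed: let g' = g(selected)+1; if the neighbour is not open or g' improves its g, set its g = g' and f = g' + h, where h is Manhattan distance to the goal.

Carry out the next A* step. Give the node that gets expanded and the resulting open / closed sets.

expanded=(2,2); open=[(0,1) g=2 f=7, (1,3) g=3 f=7, (2,0) g=1 f=5, (2,1) g=2 f=5, (2,3) g=4 f=7, (3,2) g=4 f=5]; closed=[(1,0), (1,1), (1,2), (2,2)]

step 1: expand (2,2) (f=5, h=2) → closed; open now [(0,1) g=2 f=7, (1,3) g=3 f=7, (2,0) g=1 f=5, (2,1) g=2 f=5, (2,3) g=4 f=7, (3,2) g=4 f=5]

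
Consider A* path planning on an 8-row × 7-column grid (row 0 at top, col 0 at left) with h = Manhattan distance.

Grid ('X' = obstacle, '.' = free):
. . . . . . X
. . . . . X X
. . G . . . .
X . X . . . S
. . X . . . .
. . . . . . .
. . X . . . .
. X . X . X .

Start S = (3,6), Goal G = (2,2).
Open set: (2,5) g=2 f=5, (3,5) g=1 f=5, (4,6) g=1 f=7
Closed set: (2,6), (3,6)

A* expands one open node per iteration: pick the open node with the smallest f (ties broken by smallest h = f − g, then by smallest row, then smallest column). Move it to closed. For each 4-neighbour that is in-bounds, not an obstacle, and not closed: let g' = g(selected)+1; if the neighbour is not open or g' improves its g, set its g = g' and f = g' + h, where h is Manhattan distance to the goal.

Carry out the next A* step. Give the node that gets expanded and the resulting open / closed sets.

step 1: expand (2,5) (f=5, h=3) → closed; open now [(2,4) g=3 f=5, (3,5) g=1 f=5, (4,6) g=1 f=7]

expanded=(2,5); open=[(2,4) g=3 f=5, (3,5) g=1 f=5, (4,6) g=1 f=7]; closed=[(2,5), (2,6), (3,6)]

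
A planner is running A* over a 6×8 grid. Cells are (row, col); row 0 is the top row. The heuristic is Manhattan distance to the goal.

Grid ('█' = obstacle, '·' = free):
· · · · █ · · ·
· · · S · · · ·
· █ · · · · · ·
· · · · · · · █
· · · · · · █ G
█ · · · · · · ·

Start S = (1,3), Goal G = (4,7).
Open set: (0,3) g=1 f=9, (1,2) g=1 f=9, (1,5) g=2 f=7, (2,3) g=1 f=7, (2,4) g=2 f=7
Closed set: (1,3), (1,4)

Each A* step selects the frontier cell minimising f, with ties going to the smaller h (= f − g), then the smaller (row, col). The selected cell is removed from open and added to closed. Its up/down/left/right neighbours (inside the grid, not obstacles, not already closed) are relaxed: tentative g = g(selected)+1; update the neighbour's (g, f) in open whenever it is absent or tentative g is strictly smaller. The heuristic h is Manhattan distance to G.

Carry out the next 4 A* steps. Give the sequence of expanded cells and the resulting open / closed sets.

order=[(1,5) → (1,6) → (1,7) → (2,7)]; open=[(0,3) g=1 f=9, (0,5) g=3 f=9, (0,6) g=4 f=9, (0,7) g=5 f=9, (1,2) g=1 f=9, (2,3) g=1 f=7, (2,4) g=2 f=7, (2,5) g=3 f=7, (2,6) g=4 f=7]; closed=[(1,3), (1,4), (1,5), (1,6), (1,7), (2,7)]

step 1: expand (1,5) (f=7, h=5) → closed; open now [(0,3) g=1 f=9, (0,5) g=3 f=9, (1,2) g=1 f=9, (1,6) g=3 f=7, (2,3) g=1 f=7, (2,4) g=2 f=7, (2,5) g=3 f=7]
step 2: expand (1,6) (f=7, h=4) → closed; open now [(0,3) g=1 f=9, (0,5) g=3 f=9, (0,6) g=4 f=9, (1,2) g=1 f=9, (1,7) g=4 f=7, (2,3) g=1 f=7, (2,4) g=2 f=7, (2,5) g=3 f=7, (2,6) g=4 f=7]
step 3: expand (1,7) (f=7, h=3) → closed; open now [(0,3) g=1 f=9, (0,5) g=3 f=9, (0,6) g=4 f=9, (0,7) g=5 f=9, (1,2) g=1 f=9, (2,3) g=1 f=7, (2,4) g=2 f=7, (2,5) g=3 f=7, (2,6) g=4 f=7, (2,7) g=5 f=7]
step 4: expand (2,7) (f=7, h=2) → closed; open now [(0,3) g=1 f=9, (0,5) g=3 f=9, (0,6) g=4 f=9, (0,7) g=5 f=9, (1,2) g=1 f=9, (2,3) g=1 f=7, (2,4) g=2 f=7, (2,5) g=3 f=7, (2,6) g=4 f=7]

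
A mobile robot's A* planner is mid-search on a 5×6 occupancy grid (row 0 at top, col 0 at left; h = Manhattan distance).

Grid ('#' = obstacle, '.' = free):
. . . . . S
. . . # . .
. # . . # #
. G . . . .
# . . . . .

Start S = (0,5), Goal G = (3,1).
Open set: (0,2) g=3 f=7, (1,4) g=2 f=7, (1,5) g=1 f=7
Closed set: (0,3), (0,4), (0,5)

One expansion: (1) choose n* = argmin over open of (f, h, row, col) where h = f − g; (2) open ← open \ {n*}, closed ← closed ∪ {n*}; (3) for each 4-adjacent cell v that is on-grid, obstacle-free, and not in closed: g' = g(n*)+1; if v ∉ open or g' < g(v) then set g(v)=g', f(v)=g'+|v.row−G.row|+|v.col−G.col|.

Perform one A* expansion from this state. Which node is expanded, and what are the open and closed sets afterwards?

step 1: expand (0,2) (f=7, h=4) → closed; open now [(0,1) g=4 f=7, (1,2) g=4 f=7, (1,4) g=2 f=7, (1,5) g=1 f=7]

expanded=(0,2); open=[(0,1) g=4 f=7, (1,2) g=4 f=7, (1,4) g=2 f=7, (1,5) g=1 f=7]; closed=[(0,2), (0,3), (0,4), (0,5)]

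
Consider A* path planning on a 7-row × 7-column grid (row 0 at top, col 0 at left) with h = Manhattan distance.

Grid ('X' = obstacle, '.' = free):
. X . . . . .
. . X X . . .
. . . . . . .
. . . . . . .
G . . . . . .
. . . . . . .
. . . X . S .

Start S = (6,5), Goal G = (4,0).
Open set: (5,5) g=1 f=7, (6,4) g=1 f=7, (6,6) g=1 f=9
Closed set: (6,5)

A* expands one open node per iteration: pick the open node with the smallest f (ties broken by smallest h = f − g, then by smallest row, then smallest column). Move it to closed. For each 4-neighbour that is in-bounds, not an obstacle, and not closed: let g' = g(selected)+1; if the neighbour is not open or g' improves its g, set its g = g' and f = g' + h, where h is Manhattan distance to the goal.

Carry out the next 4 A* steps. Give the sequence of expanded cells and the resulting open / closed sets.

step 1: expand (5,5) (f=7, h=6) → closed; open now [(4,5) g=2 f=7, (5,4) g=2 f=7, (5,6) g=2 f=9, (6,4) g=1 f=7, (6,6) g=1 f=9]
step 2: expand (4,5) (f=7, h=5) → closed; open now [(3,5) g=3 f=9, (4,4) g=3 f=7, (4,6) g=3 f=9, (5,4) g=2 f=7, (5,6) g=2 f=9, (6,4) g=1 f=7, (6,6) g=1 f=9]
step 3: expand (4,4) (f=7, h=4) → closed; open now [(3,4) g=4 f=9, (3,5) g=3 f=9, (4,3) g=4 f=7, (4,6) g=3 f=9, (5,4) g=2 f=7, (5,6) g=2 f=9, (6,4) g=1 f=7, (6,6) g=1 f=9]
step 4: expand (4,3) (f=7, h=3) → closed; open now [(3,3) g=5 f=9, (3,4) g=4 f=9, (3,5) g=3 f=9, (4,2) g=5 f=7, (4,6) g=3 f=9, (5,3) g=5 f=9, (5,4) g=2 f=7, (5,6) g=2 f=9, (6,4) g=1 f=7, (6,6) g=1 f=9]

order=[(5,5) → (4,5) → (4,4) → (4,3)]; open=[(3,3) g=5 f=9, (3,4) g=4 f=9, (3,5) g=3 f=9, (4,2) g=5 f=7, (4,6) g=3 f=9, (5,3) g=5 f=9, (5,4) g=2 f=7, (5,6) g=2 f=9, (6,4) g=1 f=7, (6,6) g=1 f=9]; closed=[(4,3), (4,4), (4,5), (5,5), (6,5)]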